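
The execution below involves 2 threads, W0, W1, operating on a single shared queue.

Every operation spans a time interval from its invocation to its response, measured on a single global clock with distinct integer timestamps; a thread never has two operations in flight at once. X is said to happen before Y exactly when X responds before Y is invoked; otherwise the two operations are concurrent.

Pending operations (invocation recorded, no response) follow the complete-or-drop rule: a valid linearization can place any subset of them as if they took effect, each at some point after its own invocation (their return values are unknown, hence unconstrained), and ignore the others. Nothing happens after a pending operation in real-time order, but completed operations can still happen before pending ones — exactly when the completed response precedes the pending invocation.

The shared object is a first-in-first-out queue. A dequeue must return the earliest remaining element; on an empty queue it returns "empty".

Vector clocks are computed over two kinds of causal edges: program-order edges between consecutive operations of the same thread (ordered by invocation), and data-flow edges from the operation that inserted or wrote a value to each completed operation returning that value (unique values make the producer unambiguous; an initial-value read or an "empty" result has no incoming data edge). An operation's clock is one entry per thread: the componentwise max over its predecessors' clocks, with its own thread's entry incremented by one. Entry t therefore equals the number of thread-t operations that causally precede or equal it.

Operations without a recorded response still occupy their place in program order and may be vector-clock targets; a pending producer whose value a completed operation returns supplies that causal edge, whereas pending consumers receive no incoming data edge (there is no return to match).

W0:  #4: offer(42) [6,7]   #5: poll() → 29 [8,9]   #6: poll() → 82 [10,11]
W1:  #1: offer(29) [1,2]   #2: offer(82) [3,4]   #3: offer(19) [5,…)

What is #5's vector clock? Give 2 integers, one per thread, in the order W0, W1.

#1, invoked 1, has no incoming edges; only W1's bump applies → (0, 1)
#4, invoked 6, has no incoming edges; only W0's bump applies → (1, 0)
from VC(#1)=(0, 1), #2 (invoked 3) maxes components and bumps W1 → (0, 2)
from VC(#2)=(0, 2), #3 (invoked 5) maxes components and bumps W1 → (0, 3)
from VC(#1)=(0, 1), VC(#4)=(1, 0), #5 (invoked 8) maxes components and bumps W0 → (2, 1)
from VC(#2)=(0, 2), VC(#5)=(2, 1), #6 (invoked 10) maxes components and bumps W0 → (3, 2)
target: VC(#5) = (2, 1)

(2, 1)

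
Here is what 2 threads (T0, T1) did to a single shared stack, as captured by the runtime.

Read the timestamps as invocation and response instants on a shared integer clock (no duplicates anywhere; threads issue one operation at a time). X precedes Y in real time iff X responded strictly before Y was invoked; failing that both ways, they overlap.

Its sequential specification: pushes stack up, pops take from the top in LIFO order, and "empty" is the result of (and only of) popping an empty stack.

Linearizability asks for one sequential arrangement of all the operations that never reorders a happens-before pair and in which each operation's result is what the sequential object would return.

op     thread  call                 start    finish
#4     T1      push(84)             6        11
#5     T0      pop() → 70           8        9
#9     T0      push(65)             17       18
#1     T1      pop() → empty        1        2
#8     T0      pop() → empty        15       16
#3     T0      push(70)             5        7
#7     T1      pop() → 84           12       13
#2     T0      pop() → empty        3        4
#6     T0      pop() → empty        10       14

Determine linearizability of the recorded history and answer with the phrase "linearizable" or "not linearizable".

linearizable

a witness: #1, #2, #3, #5, #4, #7, #6, #8, #9
1. #1 pop() → empty, leaving stack <>
2. #2 pop() → empty, leaving stack <>
3. #3 push(70), leaving stack <70>
4. #5 pop() → 70, leaving stack <>
5. #4 push(84), leaving stack <84>
6. #7 pop() → 84, leaving stack <>
7. #6 pop() → empty, leaving stack <>
8. #8 pop() → empty, leaving stack <>
9. #9 push(65), leaving stack <65>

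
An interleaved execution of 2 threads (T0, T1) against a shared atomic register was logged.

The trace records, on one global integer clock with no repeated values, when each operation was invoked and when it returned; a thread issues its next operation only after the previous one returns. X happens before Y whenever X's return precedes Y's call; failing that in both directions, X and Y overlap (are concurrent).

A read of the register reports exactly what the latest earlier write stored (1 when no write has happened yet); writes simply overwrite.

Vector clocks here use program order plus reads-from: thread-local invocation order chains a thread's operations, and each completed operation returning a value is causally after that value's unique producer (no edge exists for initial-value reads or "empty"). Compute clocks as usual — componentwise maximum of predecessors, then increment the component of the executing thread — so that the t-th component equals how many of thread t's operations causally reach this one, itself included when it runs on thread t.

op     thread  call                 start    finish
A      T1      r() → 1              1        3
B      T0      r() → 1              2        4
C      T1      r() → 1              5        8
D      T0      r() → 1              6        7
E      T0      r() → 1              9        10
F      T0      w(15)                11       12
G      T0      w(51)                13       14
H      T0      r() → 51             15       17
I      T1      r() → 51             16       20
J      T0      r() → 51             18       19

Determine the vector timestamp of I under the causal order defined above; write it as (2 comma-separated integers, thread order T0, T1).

(5, 3)

root op A, invoked 1: fresh clock plus T1's own tick → (0, 1)
root op B, invoked 2: fresh clock plus T0's own tick → (1, 0)
merge at C (invoked 5): VC(A)=(0, 1), own-thread bump on T1 → (0, 2)
merge at D (invoked 6): VC(B)=(1, 0), own-thread bump on T0 → (2, 0)
merge at E (invoked 9): VC(D)=(2, 0), own-thread bump on T0 → (3, 0)
merge at F (invoked 11): VC(E)=(3, 0), own-thread bump on T0 → (4, 0)
merge at G (invoked 13): VC(F)=(4, 0), own-thread bump on T0 → (5, 0)
merge at H (invoked 15): VC(G)=(5, 0), own-thread bump on T0 → (6, 0)
merge at J (invoked 18): VC(G)=(5, 0), VC(H)=(6, 0), own-thread bump on T0 → (7, 0)
merge at I (invoked 16): VC(C)=(0, 2), VC(G)=(5, 0), own-thread bump on T1 → (5, 3)
target: VC(I) = (5, 3)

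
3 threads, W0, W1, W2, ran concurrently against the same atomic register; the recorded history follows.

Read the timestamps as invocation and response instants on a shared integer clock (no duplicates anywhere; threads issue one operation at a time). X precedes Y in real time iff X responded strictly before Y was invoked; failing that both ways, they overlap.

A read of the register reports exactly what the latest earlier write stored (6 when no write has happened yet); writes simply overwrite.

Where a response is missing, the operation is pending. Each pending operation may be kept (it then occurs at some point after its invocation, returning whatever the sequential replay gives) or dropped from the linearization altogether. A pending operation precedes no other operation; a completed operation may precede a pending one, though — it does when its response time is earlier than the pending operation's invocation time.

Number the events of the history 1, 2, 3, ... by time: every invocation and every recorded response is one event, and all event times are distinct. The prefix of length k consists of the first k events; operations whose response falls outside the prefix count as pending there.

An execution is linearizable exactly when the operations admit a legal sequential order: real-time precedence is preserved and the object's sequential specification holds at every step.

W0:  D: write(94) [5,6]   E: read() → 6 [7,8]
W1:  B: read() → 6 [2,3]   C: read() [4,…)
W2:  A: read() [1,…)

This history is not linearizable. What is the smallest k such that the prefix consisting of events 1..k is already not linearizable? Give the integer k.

one valid order for events 1..7 is A, B, C, D:
step 1: A read() (pending, included) — value 6
step 2: B read() → 6 — value 6
step 3: C read() (pending, included) — value 6
step 4: D write(94) — value 94
event 8 — E's response, time 8 — after it, nothing linearizes
completion choices over the 2 pending operations (A, C) were checked; none helps
e.g. B, D, E (pending dropped): illegal at step 3, since E read() → 6 cannot apply there

8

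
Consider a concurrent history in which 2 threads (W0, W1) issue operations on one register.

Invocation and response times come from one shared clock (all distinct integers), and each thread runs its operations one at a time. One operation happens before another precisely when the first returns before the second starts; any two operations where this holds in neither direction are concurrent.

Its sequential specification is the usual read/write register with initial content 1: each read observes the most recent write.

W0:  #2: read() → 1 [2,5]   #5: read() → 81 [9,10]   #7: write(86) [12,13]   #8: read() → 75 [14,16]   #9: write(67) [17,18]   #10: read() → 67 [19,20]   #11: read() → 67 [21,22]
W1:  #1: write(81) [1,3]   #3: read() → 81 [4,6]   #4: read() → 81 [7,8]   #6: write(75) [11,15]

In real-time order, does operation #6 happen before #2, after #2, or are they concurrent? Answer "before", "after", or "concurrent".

after

#6 spans [11,15], #2 spans [2,5]
resp(#2)=5 < inv(#6)=11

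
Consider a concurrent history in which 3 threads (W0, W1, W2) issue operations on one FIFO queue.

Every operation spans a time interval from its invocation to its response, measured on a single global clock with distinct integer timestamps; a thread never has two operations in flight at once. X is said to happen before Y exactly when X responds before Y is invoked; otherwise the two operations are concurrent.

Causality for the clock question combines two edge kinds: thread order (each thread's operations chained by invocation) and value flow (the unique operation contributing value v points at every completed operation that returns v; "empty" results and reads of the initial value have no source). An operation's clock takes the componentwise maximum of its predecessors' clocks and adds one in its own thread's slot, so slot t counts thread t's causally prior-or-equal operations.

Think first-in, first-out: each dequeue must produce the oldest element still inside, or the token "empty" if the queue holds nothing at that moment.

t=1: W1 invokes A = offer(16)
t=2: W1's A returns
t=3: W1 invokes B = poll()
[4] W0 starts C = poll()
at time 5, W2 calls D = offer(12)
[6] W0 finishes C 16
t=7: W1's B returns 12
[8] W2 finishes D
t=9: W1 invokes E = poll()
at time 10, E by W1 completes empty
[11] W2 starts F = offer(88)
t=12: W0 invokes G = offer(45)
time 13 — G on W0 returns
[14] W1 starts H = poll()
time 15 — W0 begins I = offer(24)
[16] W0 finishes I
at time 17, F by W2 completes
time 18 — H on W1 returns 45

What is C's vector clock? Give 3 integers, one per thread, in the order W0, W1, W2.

D (invocation 5): nothing precedes it; W2's component alone gives (0, 0, 1)
A (invocation 1): nothing precedes it; W1's component alone gives (0, 1, 0)
invoked at 11, F merges VC(D)=(0, 0, 1) and bumps W2's slot → (0, 0, 2)
invoked at 4, C merges VC(A)=(0, 1, 0) and bumps W0's slot → (1, 1, 0)
invoked at 3, B merges VC(A)=(0, 1, 0), VC(D)=(0, 0, 1) and bumps W1's slot → (0, 2, 1)
invoked at 12, G merges VC(C)=(1, 1, 0) and bumps W0's slot → (2, 1, 0)
invoked at 9, E merges VC(B)=(0, 2, 1) and bumps W1's slot → (0, 3, 1)
invoked at 15, I merges VC(G)=(2, 1, 0) and bumps W0's slot → (3, 1, 0)
invoked at 14, H merges VC(E)=(0, 3, 1), VC(G)=(2, 1, 0) and bumps W1's slot → (2, 4, 1)
target: VC(C) = (1, 1, 0)

(1, 1, 0)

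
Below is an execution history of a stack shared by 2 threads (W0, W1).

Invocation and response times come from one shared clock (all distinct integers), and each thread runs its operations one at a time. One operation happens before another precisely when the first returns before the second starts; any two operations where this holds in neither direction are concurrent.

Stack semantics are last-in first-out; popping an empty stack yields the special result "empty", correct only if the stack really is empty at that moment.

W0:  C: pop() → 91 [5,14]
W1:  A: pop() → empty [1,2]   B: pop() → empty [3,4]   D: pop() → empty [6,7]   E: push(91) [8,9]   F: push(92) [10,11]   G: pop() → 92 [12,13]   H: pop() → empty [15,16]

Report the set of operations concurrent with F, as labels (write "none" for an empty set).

concurrent with F ([10,11]): every op whose interval crosses 10..11
A [1,2]: before
B [3,4]: before
C [5,14]: concurrent
D [6,7]: before
E [8,9]: before
G [12,13]: after
H [15,16]: after

C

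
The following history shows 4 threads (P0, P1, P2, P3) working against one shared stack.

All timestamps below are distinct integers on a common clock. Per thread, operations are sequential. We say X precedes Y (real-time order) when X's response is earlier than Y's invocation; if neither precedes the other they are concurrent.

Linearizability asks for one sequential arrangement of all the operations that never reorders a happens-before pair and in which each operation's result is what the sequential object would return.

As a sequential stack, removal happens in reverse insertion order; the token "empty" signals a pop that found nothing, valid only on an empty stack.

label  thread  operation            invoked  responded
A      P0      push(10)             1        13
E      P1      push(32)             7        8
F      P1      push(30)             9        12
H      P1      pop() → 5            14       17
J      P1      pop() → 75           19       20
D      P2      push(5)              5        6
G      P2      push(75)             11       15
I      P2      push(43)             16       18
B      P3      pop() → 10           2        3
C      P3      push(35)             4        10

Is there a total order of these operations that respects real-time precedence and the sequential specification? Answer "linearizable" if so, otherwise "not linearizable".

not linearizable

events 1..16 are fine; event 17 — the response of H at time 17 — makes the prefix non-linearizable
73 orders of the 8 completed stack ops respect real time; none is legal
no completion choice of the 1 pending operation (I) rescues it — every subset was tried
sample order A, B, C, D, E, F, G, H (pending dropped) stalls at step 8 — H pop() → 5 has no legal effect
sample order A, B, C, D, E, F, H, G (pending dropped) stalls at step 7 — H pop() → 5 has no legal effect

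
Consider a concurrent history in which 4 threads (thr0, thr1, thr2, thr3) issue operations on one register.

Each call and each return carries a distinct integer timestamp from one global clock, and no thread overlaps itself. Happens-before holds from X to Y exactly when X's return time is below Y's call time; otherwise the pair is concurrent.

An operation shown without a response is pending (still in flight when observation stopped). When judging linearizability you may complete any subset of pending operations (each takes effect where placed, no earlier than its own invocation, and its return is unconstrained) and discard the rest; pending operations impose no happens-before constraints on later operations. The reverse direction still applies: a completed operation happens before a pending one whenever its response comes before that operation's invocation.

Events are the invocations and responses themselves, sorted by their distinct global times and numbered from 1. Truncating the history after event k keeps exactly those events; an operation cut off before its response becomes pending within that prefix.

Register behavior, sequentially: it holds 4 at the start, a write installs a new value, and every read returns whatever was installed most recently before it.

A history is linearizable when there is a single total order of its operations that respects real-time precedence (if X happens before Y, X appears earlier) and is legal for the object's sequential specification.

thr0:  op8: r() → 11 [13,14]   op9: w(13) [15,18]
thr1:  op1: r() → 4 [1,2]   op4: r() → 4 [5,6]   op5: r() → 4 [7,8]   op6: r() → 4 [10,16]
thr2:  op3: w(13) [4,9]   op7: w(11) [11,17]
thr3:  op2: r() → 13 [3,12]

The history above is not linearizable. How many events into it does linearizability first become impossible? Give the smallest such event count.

events 1..15 are linearizable, e.g. via op1, op4, op5, op3, op2, op6, op7, op8:
after step 1 (op1 r() → 4): value 4
after step 2 (op4 r() → 4): value 4
after step 3 (op5 r() → 4): value 4
after step 4 (op3 w(13)): value 13
after step 5 (op2 r() → 13): value 13
after step 6 (op6 r() (pending, included)): value 13
after step 7 (op7 w(11) (pending, included)): value 11
after step 8 (op8 r() → 11): value 11
include event 16 — op6 responding at 16 — and every candidate order breaks
include/drop combinations of the 2 pending operations (op7, op9) were all tried; none helps
sample order op1, op2, op3, op4, op5, op6, op8 (pending dropped) stalls at step 2 — op2 r() → 13 has no legal effect
sample order op1, op2, op3, op4, op5, op8, op6 (pending dropped) stalls at step 2 — op2 r() → 13 has no legal effect

16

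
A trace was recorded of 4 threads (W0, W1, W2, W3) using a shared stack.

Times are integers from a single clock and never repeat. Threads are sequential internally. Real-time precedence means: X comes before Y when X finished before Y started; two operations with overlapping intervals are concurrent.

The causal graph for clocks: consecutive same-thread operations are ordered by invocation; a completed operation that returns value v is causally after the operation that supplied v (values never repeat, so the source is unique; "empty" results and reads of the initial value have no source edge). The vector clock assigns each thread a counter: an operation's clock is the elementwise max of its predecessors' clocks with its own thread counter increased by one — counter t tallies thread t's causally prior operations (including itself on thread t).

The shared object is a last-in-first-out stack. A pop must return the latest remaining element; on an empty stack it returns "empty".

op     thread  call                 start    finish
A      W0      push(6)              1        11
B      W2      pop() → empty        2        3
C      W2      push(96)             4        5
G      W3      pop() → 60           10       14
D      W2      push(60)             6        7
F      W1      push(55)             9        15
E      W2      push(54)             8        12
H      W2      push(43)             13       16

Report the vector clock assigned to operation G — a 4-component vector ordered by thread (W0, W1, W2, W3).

no predecessors for B (invoked 2): W2 increments from zero → (0, 0, 1, 0)
no predecessors for F (invoked 9): W1 increments from zero → (0, 1, 0, 0)
no predecessors for A (invoked 1): W0 increments from zero → (1, 0, 0, 0)
invoked at 4, C merges VC(B)=(0, 0, 1, 0) and bumps W2's slot → (0, 0, 2, 0)
invoked at 6, D merges VC(C)=(0, 0, 2, 0) and bumps W2's slot → (0, 0, 3, 0)
invoked at 10, G merges VC(D)=(0, 0, 3, 0) and bumps W3's slot → (0, 0, 3, 1)
invoked at 8, E merges VC(D)=(0, 0, 3, 0) and bumps W2's slot → (0, 0, 4, 0)
invoked at 13, H merges VC(E)=(0, 0, 4, 0) and bumps W2's slot → (0, 0, 5, 0)
target: VC(G) = (0, 0, 3, 1)

(0, 0, 3, 1)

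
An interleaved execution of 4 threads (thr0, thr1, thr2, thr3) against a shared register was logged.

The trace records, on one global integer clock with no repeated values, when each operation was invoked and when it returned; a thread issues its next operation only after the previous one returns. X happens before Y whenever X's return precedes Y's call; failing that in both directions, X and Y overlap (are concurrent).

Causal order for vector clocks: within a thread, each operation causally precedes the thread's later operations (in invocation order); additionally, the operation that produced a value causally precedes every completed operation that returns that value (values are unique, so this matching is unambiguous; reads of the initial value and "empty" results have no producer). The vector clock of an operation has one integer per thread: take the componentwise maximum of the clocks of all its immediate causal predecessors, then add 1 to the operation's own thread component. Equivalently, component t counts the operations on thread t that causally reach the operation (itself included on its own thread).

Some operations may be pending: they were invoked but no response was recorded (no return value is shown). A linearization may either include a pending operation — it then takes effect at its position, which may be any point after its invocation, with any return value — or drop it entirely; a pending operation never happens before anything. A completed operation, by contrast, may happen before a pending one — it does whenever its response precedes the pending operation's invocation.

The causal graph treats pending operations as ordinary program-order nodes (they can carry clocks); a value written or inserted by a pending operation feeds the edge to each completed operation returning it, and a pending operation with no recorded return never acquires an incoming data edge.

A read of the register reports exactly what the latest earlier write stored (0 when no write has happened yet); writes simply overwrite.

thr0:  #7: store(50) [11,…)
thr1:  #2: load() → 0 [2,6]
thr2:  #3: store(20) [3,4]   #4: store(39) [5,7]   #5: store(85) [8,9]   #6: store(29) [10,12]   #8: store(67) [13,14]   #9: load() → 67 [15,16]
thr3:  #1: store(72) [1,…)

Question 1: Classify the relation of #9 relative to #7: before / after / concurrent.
#9 spans [15,16], #7 spans [11,…)
the intervals overlap in both directions

concurrent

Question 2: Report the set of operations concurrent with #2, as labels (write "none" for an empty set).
#2 spans [2,6]; an op avoiding the whole window 2..6 is ordered, any other is concurrent
#1 [1,…): concurrent
#3 [3,4]: concurrent
#4 [5,7]: concurrent
#5 [8,9]: after
#6 [10,12]: after
#7 [11,…): after
#8 [13,14]: after
#9 [15,16]: after

#1, #3, #4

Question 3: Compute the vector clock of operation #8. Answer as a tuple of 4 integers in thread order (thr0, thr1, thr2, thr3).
#1 (invocation 1): nothing precedes it; thr3's component alone gives (0, 0, 0, 1)
#3 (invocation 3): nothing precedes it; thr2's component alone gives (0, 0, 1, 0)
#2 (invocation 2): nothing precedes it; thr1's component alone gives (0, 1, 0, 0)
#7 (invocation 11): nothing precedes it; thr0's component alone gives (1, 0, 0, 0)
from VC(#3)=(0, 0, 1, 0), #4 (invoked 5) maxes components and bumps thr2 → (0, 0, 2, 0)
from VC(#4)=(0, 0, 2, 0), #5 (invoked 8) maxes components and bumps thr2 → (0, 0, 3, 0)
from VC(#5)=(0, 0, 3, 0), #6 (invoked 10) maxes components and bumps thr2 → (0, 0, 4, 0)
from VC(#6)=(0, 0, 4, 0), #8 (invoked 13) maxes components and bumps thr2 → (0, 0, 5, 0)
from VC(#8)=(0, 0, 5, 0), #9 (invoked 15) maxes components and bumps thr2 → (0, 0, 6, 0)
target: VC(#8) = (0, 0, 5, 0)

(0, 0, 5, 0)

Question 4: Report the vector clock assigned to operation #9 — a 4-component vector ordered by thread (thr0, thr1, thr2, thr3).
invoked at 1, #1 has no predecessors; its own thr3 bump gives (0, 0, 0, 1)
invoked at 3, #3 has no predecessors; its own thr2 bump gives (0, 0, 1, 0)
invoked at 2, #2 has no predecessors; its own thr1 bump gives (0, 1, 0, 0)
invoked at 11, #7 has no predecessors; its own thr0 bump gives (1, 0, 0, 0)
#4 (invocation 5): componentwise max over VC(#3)=(0, 0, 1, 0), +1 at thr2, giving (0, 0, 2, 0)
#5 (invocation 8): componentwise max over VC(#4)=(0, 0, 2, 0), +1 at thr2, giving (0, 0, 3, 0)
#6 (invocation 10): componentwise max over VC(#5)=(0, 0, 3, 0), +1 at thr2, giving (0, 0, 4, 0)
#8 (invocation 13): componentwise max over VC(#6)=(0, 0, 4, 0), +1 at thr2, giving (0, 0, 5, 0)
#9 (invocation 15): componentwise max over VC(#8)=(0, 0, 5, 0), +1 at thr2, giving (0, 0, 6, 0)
target: VC(#9) = (0, 0, 6, 0)

(0, 0, 6, 0)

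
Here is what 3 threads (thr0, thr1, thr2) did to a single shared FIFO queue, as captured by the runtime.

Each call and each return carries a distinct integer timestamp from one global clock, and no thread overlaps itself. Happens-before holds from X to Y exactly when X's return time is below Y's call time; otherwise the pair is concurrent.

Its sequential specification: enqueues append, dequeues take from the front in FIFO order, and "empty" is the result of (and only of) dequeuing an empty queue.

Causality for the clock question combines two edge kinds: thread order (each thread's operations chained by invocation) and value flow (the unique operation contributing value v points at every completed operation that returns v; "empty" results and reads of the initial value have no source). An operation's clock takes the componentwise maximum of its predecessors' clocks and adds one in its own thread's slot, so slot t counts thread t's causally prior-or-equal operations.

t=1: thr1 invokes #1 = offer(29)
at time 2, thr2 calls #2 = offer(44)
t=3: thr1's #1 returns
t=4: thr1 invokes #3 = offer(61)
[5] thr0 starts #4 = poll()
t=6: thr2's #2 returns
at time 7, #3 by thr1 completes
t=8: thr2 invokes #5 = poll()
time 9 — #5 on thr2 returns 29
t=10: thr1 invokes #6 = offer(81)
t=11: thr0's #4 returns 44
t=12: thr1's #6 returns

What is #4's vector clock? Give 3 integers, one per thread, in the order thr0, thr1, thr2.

invoked at 2, #2 has no predecessors; its own thr2 bump gives (0, 0, 1)
invoked at 1, #1 has no predecessors; its own thr1 bump gives (0, 1, 0)
VC(#3, invoked at 4): max of VC(#1)=(0, 1, 0), then +1 on thread thr1 → (0, 2, 0)
VC(#4, invoked at 5): max of VC(#2)=(0, 0, 1), then +1 on thread thr0 → (1, 0, 1)
VC(#5, invoked at 8): max of VC(#1)=(0, 1, 0), VC(#2)=(0, 0, 1), then +1 on thread thr2 → (0, 1, 2)
VC(#6, invoked at 10): max of VC(#3)=(0, 2, 0), then +1 on thread thr1 → (0, 3, 0)
target: VC(#4) = (1, 0, 1)

(1, 0, 1)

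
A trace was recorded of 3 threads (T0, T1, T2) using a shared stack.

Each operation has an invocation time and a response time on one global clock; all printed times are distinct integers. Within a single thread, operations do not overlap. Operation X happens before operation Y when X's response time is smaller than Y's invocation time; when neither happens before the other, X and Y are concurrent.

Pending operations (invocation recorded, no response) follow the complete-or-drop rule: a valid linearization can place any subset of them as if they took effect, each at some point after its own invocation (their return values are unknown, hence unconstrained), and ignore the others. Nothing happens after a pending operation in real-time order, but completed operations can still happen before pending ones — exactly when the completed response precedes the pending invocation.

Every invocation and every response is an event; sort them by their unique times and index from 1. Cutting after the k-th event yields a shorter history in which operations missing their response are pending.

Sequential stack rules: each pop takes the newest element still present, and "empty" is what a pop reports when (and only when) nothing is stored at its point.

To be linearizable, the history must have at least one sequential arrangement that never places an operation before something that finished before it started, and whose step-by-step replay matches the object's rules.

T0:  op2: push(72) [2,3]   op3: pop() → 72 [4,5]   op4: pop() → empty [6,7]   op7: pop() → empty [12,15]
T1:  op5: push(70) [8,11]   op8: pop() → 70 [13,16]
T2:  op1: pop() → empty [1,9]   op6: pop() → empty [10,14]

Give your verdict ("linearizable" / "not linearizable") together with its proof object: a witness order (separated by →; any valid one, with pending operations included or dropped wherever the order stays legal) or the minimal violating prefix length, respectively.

step 1: op1 pop() → empty — stack <>
step 2: op2 push(72) — stack <72>
step 3: op3 pop() → 72 — stack <>
step 4: op4 pop() → empty — stack <>
step 5: op5 push(70) — stack <70>
step 6: op8 pop() → 70 — stack <>
step 7: op6 pop() → empty — stack <>
step 8: op7 pop() → empty — stack <>

linearizable — witness: op1 → op2 → op3 → op4 → op5 → op8 → op6 → op7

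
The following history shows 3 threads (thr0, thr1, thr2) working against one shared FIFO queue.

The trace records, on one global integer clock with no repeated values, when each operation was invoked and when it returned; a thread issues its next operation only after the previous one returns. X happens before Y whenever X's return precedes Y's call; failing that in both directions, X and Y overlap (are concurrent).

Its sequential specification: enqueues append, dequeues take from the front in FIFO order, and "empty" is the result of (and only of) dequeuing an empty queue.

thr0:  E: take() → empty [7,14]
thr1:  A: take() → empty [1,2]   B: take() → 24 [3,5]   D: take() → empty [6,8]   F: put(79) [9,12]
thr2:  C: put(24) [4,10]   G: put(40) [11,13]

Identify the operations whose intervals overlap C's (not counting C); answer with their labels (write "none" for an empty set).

overlap test against C [4,10]: concurrent iff the interval meets 4..10
A [1,2]: before
B [3,5]: concurrent
D [6,8]: concurrent
E [7,14]: concurrent
F [9,12]: concurrent
G [11,13]: after

B, D, E, F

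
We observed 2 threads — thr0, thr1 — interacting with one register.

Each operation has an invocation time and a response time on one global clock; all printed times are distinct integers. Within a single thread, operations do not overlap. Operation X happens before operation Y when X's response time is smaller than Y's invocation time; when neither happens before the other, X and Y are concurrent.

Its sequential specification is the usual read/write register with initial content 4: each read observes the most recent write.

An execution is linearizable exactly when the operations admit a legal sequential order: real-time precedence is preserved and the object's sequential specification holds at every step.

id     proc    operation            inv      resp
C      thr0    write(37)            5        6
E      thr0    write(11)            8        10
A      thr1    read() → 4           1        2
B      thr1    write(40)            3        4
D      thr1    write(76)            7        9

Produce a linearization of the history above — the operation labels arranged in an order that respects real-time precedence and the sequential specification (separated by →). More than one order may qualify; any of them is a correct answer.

step 1: A read() → 4 — value 4
step 2: B write(40) — value 40
step 3: C write(37) — value 37
step 4: D write(76) — value 76
step 5: E write(11) — value 11

A → B → C → D → E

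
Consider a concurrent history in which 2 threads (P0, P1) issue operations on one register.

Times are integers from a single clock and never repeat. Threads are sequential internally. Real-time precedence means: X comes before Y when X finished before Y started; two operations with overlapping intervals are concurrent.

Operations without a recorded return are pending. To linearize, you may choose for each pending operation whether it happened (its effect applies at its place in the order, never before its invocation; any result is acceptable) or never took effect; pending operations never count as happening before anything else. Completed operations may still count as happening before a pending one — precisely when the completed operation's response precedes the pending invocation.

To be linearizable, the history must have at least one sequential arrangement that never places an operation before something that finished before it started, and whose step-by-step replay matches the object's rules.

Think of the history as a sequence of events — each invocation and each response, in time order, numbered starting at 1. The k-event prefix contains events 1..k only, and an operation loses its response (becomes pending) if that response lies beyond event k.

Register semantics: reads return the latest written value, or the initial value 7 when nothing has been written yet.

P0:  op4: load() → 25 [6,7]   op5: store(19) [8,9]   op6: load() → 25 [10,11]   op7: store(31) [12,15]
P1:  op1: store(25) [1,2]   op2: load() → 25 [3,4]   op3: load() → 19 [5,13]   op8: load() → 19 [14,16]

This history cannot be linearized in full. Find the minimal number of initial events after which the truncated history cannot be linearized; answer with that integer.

11

events 1..10 are linearizable, e.g. via op1, op2, op3, op4, op5:
step 1: op1 store(25) — value 25
step 2: op2 load() → 25 — value 25
step 3: op3 load() (pending, included) — value 25
step 4: op4 load() → 25 — value 25
step 5: op5 store(19) — value 19
at event 11 (op6's time-11 response) nothing linearizes any more
every completion of the 1 pending operation (op3) was checked; none linearizes
take op1, op2, op4, op5, op6 (pending dropped): step 5 already fails, because op6 load() → 25 cannot occur there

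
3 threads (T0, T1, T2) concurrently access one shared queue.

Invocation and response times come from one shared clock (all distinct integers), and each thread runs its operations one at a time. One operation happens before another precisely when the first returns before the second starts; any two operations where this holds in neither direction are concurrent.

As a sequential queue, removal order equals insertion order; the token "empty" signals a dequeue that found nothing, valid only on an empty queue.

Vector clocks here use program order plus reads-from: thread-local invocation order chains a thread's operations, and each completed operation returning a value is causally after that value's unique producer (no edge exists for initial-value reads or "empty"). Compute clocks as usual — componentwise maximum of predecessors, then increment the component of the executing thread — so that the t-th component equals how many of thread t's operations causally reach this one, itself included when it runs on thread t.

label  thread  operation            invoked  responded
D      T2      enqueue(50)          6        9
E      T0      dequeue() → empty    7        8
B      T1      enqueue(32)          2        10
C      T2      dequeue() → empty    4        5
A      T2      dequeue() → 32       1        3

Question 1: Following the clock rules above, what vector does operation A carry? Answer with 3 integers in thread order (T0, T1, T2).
Answer: (0, 1, 1)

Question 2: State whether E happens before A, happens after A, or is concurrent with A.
Answer: after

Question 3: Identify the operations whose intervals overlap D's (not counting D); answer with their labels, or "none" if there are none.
Answer: B, E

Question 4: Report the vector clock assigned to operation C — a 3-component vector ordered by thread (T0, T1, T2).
Answer: (0, 1, 2)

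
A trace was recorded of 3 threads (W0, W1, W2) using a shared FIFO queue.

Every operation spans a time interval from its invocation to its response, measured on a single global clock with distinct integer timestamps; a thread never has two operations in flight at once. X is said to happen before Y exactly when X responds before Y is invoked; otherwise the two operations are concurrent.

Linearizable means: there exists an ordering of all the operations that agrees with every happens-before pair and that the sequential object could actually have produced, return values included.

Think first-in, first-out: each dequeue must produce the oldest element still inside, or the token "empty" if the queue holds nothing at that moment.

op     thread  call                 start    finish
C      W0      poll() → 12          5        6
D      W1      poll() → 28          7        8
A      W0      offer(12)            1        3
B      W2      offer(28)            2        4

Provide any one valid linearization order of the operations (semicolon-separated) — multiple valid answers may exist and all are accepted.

A; B; C; D

step 1: A offer(12) — queue <12>
step 2: B offer(28) — queue <12,28>
step 3: C poll() → 12 — queue <28>
step 4: D poll() → 28 — queue <>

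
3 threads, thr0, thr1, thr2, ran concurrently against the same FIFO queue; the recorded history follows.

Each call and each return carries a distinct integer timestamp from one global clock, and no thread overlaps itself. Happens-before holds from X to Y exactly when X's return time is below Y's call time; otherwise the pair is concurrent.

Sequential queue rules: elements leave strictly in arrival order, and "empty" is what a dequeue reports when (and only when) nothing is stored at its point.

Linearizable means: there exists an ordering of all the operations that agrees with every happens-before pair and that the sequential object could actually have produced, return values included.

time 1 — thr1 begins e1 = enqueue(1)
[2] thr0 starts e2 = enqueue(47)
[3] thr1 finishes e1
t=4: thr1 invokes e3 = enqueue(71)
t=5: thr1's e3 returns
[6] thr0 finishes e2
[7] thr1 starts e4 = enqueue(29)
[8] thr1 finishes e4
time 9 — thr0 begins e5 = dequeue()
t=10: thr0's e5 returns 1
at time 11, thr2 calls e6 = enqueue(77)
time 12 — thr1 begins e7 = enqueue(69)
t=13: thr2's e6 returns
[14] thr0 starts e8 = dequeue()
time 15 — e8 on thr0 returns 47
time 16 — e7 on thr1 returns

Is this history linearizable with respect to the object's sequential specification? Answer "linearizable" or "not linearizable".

one valid linearization: e1, e2, e3, e4, e5, e6, e7, e8
1. e1 enqueue(1), leaving queue <1>
2. e2 enqueue(47), leaving queue <1,47>
3. e3 enqueue(71), leaving queue <1,47,71>
4. e4 enqueue(29), leaving queue <1,47,71,29>
5. e5 dequeue() → 1, leaving queue <47,71,29>
6. e6 enqueue(77), leaving queue <47,71,29,77>
7. e7 enqueue(69), leaving queue <47,71,29,77,69>
8. e8 dequeue() → 47, leaving queue <71,29,77,69>

linearizable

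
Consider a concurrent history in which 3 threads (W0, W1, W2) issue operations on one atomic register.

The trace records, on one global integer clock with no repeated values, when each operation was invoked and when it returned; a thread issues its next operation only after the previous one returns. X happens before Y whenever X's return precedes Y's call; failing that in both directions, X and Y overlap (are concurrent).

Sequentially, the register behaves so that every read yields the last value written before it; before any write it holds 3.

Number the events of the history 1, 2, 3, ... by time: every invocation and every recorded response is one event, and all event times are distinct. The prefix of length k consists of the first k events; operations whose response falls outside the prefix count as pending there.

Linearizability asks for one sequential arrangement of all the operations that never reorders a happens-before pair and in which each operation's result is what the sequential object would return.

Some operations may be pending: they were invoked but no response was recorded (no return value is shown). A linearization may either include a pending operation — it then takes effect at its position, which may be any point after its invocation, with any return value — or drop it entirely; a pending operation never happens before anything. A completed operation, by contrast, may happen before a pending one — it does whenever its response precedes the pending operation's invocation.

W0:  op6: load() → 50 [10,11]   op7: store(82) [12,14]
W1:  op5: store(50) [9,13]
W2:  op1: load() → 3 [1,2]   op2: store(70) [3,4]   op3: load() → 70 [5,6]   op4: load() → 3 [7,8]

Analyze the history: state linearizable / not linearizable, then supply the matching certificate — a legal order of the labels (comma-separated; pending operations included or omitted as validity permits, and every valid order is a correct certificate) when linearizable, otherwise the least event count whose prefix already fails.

the violation lands at event 8, op4's response at time 8: events 1..7 linearize, events 1..8 do not
a single order respects real time; the 4 completed atomic register operations fail replay along it
sample order op1, op2, op3, op4 stalls at step 4 — op4 load() → 3 has no legal effect

not linearizable — minimal violating prefix: 8 events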